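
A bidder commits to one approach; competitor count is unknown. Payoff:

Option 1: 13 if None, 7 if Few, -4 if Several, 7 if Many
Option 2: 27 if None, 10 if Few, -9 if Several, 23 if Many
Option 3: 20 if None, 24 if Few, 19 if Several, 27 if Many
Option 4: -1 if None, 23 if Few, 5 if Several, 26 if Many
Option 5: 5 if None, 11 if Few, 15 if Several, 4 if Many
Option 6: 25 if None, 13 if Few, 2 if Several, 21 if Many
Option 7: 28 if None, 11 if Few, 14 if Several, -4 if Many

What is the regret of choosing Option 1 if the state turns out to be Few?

17

Best payoff under Few is 24.
Regret = 24 − 7 = 17.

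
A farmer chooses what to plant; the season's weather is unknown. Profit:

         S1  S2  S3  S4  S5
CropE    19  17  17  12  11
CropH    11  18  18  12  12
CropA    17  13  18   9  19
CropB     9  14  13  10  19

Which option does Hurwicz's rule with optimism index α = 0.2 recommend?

CropE

CropE: 0.2·19 + 0.8·11 = 12.6
CropH: 0.2·18 + 0.8·11 = 12.4
CropA: 0.2·19 + 0.8·9 = 11
CropB: 0.2·19 + 0.8·9 = 11
Highest Hurwicz score = 12.6 → CropE.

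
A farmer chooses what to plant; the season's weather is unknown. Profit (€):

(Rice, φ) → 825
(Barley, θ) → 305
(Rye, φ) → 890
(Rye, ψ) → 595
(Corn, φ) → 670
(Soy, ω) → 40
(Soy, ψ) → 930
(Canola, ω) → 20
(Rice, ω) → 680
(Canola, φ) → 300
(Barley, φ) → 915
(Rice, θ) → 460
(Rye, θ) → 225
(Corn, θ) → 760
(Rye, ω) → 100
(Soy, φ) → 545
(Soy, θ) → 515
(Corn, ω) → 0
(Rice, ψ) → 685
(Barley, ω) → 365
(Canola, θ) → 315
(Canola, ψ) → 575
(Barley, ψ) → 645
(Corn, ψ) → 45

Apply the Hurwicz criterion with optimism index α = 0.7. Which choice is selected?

Rye: 0.7·890 + 0.3·100 = 653
Canola: 0.7·575 + 0.3·20 = 408.5
Corn: 0.7·760 + 0.3·0 = 532
Soy: 0.7·930 + 0.3·40 = 663
Rice: 0.7·825 + 0.3·460 = 715.5
Barley: 0.7·915 + 0.3·305 = 732
Highest Hurwicz score = 732 → Barley.

Barley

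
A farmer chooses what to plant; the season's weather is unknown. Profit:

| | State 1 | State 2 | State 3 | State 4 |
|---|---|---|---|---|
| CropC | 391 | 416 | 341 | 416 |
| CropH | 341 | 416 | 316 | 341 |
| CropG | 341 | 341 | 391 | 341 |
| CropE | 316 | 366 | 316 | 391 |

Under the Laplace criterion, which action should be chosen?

CropC

Row averages: CropC=391, CropH=353.5, CropG=353.5, CropE=347.25
Highest average = 391 → CropC.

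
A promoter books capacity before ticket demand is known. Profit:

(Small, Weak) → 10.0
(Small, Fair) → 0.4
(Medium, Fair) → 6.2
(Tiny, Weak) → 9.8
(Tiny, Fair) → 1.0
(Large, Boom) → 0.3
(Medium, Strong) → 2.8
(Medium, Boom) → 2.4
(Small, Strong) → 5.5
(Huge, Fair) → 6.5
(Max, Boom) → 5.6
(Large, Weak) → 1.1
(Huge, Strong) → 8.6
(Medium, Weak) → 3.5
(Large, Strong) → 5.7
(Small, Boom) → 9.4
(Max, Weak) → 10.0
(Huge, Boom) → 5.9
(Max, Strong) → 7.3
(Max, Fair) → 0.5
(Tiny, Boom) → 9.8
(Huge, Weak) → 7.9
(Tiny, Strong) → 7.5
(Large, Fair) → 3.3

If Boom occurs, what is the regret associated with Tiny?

0.0

Best payoff under Boom is 9.8.
Regret = 9.8 − 9.8 = 0.0.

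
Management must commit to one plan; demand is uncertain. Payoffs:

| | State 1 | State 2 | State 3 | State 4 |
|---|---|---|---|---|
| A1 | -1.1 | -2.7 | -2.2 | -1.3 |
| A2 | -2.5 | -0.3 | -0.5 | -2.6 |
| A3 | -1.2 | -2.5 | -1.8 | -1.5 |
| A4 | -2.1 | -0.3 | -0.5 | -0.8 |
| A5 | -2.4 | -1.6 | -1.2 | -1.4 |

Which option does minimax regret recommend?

A4

Column bests: State 1=-1.1, State 2=-0.3, State 3=-0.5, State 4=-0.8.
A1 regrets: 0.0, 2.4, 1.7, 0.5 → max 2.4
A2 regrets: 1.4, 0.0, 0.0, 1.8 → max 1.8
A3 regrets: 0.1, 2.2, 1.3, 0.7 → max 2.2
A4 regrets: 1.0, 0.0, 0.0, 0.0 → max 1.0
A5 regrets: 1.3, 1.3, 0.7, 0.6 → max 1.3
Smallest max regret = 1.0 → A4.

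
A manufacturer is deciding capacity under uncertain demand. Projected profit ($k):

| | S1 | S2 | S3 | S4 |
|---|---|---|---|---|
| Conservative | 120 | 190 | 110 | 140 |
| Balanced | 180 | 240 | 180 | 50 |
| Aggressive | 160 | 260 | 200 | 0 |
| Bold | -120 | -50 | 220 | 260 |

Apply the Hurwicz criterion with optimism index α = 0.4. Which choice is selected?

Conservative

Conservative: 0.4·190 + 0.6·110 = 142
Balanced: 0.4·240 + 0.6·50 = 126
Aggressive: 0.4·260 + 0.6·0 = 104
Bold: 0.4·260 + 0.6·(-120) = 32
Highest Hurwicz score = 142 → Conservative.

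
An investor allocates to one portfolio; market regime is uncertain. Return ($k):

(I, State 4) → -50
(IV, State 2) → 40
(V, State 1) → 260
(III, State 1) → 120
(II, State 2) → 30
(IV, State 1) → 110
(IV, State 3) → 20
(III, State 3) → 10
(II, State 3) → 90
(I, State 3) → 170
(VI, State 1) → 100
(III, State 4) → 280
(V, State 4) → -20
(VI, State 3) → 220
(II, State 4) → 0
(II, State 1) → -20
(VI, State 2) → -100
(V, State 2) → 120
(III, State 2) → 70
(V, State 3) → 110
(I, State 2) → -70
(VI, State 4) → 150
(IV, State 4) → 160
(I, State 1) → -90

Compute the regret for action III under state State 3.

210

Best payoff under State 3 is 220.
Regret = 220 − 10 = 210.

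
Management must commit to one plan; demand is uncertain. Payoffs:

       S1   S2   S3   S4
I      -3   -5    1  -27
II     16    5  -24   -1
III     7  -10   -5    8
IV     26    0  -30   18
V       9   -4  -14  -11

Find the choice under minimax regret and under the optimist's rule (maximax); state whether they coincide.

minimax regret → III; maximax → IV (disagree)

Column bests: S1=26, S2=5, S3=1, S4=18.
I regrets: 29, 10, 0, 45 → max 45
II regrets: 10, 0, 25, 19 → max 25
III regrets: 19, 15, 6, 10 → max 19
IV regrets: 0, 5, 31, 0 → max 31
V regrets: 17, 9, 15, 29 → max 29
Smallest max regret = 19 → III.
Row maxima: I=1, II=16, III=8, IV=26, V=9
Best best-case = 26 → IV.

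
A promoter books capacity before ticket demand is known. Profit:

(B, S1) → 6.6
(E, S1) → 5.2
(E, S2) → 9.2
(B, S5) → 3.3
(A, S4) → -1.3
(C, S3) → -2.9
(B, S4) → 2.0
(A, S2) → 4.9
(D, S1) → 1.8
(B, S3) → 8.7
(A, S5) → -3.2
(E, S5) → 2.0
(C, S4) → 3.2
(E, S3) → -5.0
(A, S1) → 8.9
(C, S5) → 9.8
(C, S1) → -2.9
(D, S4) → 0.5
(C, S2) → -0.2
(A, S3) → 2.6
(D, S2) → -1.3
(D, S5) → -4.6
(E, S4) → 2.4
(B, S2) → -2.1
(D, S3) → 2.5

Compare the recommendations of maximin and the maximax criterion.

Row minima: A=-3.2, B=-2.1, C=-2.9, D=-4.6, E=-5.0
Best worst-case = -2.1 → B.
Row maxima: A=8.9, B=8.7, C=9.8, D=2.5, E=9.2
Best best-case = 9.8 → C.

maximin → B; maximax → C (disagree)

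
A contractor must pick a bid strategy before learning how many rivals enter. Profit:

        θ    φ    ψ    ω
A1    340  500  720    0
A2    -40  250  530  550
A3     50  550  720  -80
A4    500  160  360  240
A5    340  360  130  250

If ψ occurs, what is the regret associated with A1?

Best payoff under ψ is 720.
Regret = 720 − 720 = 0.

0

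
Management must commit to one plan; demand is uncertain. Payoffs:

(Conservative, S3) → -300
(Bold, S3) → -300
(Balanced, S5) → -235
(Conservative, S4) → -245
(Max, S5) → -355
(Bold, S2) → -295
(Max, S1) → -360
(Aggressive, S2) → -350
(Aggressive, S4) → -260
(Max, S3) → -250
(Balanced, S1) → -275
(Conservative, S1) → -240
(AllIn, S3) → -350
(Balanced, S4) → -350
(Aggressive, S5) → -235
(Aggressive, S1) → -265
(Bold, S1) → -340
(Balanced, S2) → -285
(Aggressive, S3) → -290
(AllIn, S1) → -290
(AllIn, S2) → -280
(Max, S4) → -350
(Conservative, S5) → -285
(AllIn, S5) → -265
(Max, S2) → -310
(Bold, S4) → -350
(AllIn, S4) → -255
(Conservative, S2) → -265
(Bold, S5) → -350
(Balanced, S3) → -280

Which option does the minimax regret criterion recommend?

Conservative

Column bests: S1=-240, S2=-265, S3=-250, S4=-245, S5=-235.
Conservative regrets: 0, 0, 50, 0, 50 → max 50
Balanced regrets: 35, 20, 30, 105, 0 → max 105
Aggressive regrets: 25, 85, 40, 15, 0 → max 85
Bold regrets: 100, 30, 50, 105, 115 → max 115
AllIn regrets: 50, 15, 100, 10, 30 → max 100
Max regrets: 120, 45, 0, 105, 120 → max 120
Smallest max regret = 50 → Conservative.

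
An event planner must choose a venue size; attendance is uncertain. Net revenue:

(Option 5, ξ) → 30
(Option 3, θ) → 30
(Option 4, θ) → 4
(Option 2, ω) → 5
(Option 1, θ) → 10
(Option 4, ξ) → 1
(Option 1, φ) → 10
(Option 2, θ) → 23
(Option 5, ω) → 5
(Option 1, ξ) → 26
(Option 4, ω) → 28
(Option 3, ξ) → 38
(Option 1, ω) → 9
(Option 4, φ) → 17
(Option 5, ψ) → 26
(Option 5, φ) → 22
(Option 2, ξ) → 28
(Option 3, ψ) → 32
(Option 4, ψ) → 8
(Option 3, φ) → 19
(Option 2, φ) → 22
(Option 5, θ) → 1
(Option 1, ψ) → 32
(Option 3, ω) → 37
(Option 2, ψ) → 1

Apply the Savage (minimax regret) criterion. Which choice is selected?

Option 3

Column bests: θ=30, φ=22, ψ=32, ω=37, ξ=38.
Option 1 regrets: 20, 12, 0, 28, 12 → max 28
Option 2 regrets: 7, 0, 31, 32, 10 → max 32
Option 3 regrets: 0, 3, 0, 0, 0 → max 3
Option 4 regrets: 26, 5, 24, 9, 37 → max 37
Option 5 regrets: 29, 0, 6, 32, 8 → max 32
Smallest max regret = 3 → Option 3.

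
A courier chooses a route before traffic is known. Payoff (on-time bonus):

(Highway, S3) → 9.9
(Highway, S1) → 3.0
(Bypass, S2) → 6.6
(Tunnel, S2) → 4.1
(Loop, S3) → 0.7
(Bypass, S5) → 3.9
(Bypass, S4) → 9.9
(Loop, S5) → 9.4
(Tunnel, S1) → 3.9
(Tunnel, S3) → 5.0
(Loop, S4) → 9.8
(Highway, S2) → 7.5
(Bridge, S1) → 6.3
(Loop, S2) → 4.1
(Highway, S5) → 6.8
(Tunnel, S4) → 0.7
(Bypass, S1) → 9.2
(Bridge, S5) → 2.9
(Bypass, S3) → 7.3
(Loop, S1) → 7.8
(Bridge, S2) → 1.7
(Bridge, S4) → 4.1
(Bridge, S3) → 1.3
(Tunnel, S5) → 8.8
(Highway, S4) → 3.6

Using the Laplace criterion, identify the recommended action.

Row averages: Bypass=7.38, Bridge=3.26, Loop=6.36, Highway=6.16, Tunnel=4.5
Highest average = 7.38 → Bypass.

Bypass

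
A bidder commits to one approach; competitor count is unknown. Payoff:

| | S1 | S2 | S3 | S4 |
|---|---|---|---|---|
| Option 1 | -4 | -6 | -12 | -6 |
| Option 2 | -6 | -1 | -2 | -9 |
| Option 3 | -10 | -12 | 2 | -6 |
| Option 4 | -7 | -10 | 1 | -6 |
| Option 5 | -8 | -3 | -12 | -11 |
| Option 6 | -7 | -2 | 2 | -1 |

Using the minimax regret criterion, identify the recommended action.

Option 6

Column bests: S1=-4, S2=-1, S3=2, S4=-1.
Option 1 regrets: 0, 5, 14, 5 → max 14
Option 2 regrets: 2, 0, 4, 8 → max 8
Option 3 regrets: 6, 11, 0, 5 → max 11
Option 4 regrets: 3, 9, 1, 5 → max 9
Option 5 regrets: 4, 2, 14, 10 → max 14
Option 6 regrets: 3, 1, 0, 0 → max 3
Smallest max regret = 3 → Option 6.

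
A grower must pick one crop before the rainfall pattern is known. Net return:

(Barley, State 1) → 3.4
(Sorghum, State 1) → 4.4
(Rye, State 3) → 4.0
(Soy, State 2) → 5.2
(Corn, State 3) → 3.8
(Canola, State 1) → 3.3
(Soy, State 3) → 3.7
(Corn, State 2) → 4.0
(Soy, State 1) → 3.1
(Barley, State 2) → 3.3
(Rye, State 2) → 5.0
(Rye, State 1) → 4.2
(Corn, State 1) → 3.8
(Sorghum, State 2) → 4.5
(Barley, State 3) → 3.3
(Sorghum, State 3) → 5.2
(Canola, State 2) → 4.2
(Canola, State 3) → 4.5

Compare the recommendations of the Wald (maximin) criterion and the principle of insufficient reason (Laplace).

maximin → Sorghum; laplace → Sorghum (agree)

Row minima: Barley=3.3, Rye=4.0, Canola=3.3, Corn=3.8, Sorghum=4.4, Soy=3.1
Best worst-case = 4.4 → Sorghum.
Row averages: Barley=10/3, Rye=4.4, Canola=4, Corn=58/15, Sorghum=4.7, Soy=4
Highest average = 4.7 → Sorghum.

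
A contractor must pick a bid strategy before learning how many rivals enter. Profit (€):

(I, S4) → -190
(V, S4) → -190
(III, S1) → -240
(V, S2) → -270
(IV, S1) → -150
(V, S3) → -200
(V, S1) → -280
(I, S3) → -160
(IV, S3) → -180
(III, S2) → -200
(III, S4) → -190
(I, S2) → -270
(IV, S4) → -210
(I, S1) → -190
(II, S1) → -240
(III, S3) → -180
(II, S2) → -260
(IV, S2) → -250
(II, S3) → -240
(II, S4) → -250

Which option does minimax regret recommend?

Column bests: S1=-150, S2=-200, S3=-160, S4=-190.
I regrets: 40, 70, 0, 0 → max 70
II regrets: 90, 60, 80, 60 → max 90
III regrets: 90, 0, 20, 0 → max 90
IV regrets: 0, 50, 20, 20 → max 50
V regrets: 130, 70, 40, 0 → max 130
Smallest max regret = 50 → IV.

IV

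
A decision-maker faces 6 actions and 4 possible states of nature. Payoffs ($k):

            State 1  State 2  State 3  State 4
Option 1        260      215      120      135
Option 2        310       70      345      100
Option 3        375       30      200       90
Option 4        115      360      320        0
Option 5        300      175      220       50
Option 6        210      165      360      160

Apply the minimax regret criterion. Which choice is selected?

Option 5

Column bests: State 1=375, State 2=360, State 3=360, State 4=160.
Option 1 regrets: 115, 145, 240, 25 → max 240
Option 2 regrets: 65, 290, 15, 60 → max 290
Option 3 regrets: 0, 330, 160, 70 → max 330
Option 4 regrets: 260, 0, 40, 160 → max 260
Option 5 regrets: 75, 185, 140, 110 → max 185
Option 6 regrets: 165, 195, 0, 0 → max 195
Smallest max regret = 185 → Option 5.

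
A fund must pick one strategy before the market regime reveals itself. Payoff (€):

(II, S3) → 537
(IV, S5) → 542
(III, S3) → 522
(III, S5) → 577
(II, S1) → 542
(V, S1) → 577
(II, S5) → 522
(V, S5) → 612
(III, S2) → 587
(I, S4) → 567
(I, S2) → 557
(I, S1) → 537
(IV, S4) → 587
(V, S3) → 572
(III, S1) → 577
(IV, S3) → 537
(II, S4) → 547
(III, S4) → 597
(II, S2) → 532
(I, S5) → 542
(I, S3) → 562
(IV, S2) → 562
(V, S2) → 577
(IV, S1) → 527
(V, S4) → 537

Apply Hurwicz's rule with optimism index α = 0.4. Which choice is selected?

V

I: 0.4·567 + 0.6·537 = 549
II: 0.4·547 + 0.6·522 = 532
III: 0.4·597 + 0.6·522 = 552
IV: 0.4·587 + 0.6·527 = 551
V: 0.4·612 + 0.6·537 = 567
Highest Hurwicz score = 567 → V.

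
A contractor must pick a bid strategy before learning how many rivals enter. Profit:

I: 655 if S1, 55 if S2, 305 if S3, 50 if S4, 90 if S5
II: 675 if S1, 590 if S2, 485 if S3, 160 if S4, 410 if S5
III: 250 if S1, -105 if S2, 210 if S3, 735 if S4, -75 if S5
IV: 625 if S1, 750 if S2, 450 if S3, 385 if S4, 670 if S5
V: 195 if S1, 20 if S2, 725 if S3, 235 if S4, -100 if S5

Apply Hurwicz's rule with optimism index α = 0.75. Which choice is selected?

IV

I: 0.75·655 + 0.25·50 = 503.75
II: 0.75·675 + 0.25·160 = 546.25
III: 0.75·735 + 0.25·(-105) = 525
IV: 0.75·750 + 0.25·385 = 658.75
V: 0.75·725 + 0.25·(-100) = 518.75
Highest Hurwicz score = 658.75 → IV.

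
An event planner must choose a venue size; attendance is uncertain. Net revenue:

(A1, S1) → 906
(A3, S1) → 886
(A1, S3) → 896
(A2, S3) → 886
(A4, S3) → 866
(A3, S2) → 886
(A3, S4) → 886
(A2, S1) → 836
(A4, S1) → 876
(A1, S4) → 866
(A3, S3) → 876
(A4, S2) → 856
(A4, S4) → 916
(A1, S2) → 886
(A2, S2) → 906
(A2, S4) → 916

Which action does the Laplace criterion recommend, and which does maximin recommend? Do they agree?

Row averages: A1=888.5, A2=886, A3=883.5, A4=878.5
Highest average = 888.5 → A1.
Row minima: A1=866, A2=836, A3=876, A4=856
Best worst-case = 876 → A3.

laplace → A1; maximin → A3 (disagree)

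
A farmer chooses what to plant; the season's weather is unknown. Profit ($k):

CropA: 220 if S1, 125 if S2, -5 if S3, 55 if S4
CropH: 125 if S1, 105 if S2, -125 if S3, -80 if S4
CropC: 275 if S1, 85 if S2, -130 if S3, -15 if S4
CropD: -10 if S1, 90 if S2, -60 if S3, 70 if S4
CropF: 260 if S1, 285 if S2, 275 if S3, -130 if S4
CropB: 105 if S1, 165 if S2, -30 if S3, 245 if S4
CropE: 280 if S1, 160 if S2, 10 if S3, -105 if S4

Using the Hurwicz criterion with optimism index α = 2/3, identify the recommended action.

CropB

CropA: 2/3·220 + 1/3·(-5) = 145
CropH: 2/3·125 + 1/3·(-125) = 125/3
CropC: 2/3·275 + 1/3·(-130) = 140
CropD: 2/3·90 + 1/3·(-60) = 40
CropF: 2/3·285 + 1/3·(-130) = 440/3
CropB: 2/3·245 + 1/3·(-30) = 460/3
CropE: 2/3·280 + 1/3·(-105) = 455/3
Highest Hurwicz score = 460/3 → CropB.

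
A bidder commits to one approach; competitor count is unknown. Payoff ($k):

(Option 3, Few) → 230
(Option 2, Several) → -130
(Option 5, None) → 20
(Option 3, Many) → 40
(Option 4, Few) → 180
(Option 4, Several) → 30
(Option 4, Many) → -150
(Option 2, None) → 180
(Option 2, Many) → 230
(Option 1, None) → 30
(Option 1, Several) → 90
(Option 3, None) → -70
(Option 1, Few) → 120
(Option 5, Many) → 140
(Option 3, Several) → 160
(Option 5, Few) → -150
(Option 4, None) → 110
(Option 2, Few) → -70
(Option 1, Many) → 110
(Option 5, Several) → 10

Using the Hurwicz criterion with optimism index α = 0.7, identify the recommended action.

Option 3

Option 1: 0.7·120 + 0.3·30 = 93
Option 2: 0.7·230 + 0.3·(-130) = 122
Option 3: 0.7·230 + 0.3·(-70) = 140
Option 4: 0.7·180 + 0.3·(-150) = 81
Option 5: 0.7·140 + 0.3·(-150) = 53
Highest Hurwicz score = 140 → Option 3.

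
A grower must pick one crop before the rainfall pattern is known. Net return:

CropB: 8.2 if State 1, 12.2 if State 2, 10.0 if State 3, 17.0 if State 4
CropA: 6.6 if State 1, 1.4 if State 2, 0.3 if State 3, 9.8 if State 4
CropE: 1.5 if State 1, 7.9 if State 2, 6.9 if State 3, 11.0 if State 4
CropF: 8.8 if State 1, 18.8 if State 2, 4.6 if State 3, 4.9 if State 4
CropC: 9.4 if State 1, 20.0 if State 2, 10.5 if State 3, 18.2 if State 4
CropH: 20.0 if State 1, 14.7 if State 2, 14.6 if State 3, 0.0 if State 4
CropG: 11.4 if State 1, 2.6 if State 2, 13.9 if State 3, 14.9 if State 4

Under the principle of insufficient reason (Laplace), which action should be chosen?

CropC

Row averages: CropB=11.85, CropA=4.525, CropE=6.825, CropF=9.275, CropC=14.525, CropH=12.325, CropG=10.7
Highest average = 14.525 → CropC.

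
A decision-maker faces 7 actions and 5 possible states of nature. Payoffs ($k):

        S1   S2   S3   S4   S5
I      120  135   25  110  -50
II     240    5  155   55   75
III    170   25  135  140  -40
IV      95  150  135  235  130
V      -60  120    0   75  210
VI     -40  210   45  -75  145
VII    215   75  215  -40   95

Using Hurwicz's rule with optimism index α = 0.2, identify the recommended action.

IV

I: 0.2·135 + 0.8·(-50) = -13
II: 0.2·240 + 0.8·5 = 52
III: 0.2·170 + 0.8·(-40) = 2
IV: 0.2·235 + 0.8·95 = 123
V: 0.2·210 + 0.8·(-60) = -6
VI: 0.2·210 + 0.8·(-75) = -18
VII: 0.2·215 + 0.8·(-40) = 11
Highest Hurwicz score = 123 → IV.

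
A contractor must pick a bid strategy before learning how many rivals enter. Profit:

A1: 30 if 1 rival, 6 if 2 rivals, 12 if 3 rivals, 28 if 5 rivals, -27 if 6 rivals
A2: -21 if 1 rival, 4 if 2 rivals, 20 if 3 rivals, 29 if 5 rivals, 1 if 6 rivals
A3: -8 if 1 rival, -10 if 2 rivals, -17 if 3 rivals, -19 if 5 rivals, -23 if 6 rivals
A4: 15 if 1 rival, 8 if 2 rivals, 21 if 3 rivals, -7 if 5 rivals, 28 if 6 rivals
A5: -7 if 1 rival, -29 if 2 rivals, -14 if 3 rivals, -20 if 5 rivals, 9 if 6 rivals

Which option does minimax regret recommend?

A4

Column bests: 1 rival=30, 2 rivals=8, 3 rivals=21, 5 rivals=29, 6 rivals=28.
A1 regrets: 0, 2, 9, 1, 55 → max 55
A2 regrets: 51, 4, 1, 0, 27 → max 51
A3 regrets: 38, 18, 38, 48, 51 → max 51
A4 regrets: 15, 0, 0, 36, 0 → max 36
A5 regrets: 37, 37, 35, 49, 19 → max 49
Smallest max regret = 36 → A4.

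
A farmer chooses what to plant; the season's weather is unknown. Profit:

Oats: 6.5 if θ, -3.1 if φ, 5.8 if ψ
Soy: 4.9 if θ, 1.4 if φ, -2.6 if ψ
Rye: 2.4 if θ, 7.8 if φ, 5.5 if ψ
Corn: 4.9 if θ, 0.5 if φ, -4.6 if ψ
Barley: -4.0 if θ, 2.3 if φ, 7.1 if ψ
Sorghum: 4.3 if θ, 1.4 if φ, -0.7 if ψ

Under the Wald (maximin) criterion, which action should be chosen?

Row minima: Oats=-3.1, Soy=-2.6, Rye=2.4, Corn=-4.6, Barley=-4.0, Sorghum=-0.7
Best worst-case = 2.4 → Rye.

Rye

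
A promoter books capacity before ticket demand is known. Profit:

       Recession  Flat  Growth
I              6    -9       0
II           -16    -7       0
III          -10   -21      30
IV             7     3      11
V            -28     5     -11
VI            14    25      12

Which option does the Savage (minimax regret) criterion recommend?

VI

Column bests: Recession=14, Flat=25, Growth=30.
I regrets: 8, 34, 30 → max 34
II regrets: 30, 32, 30 → max 32
III regrets: 24, 46, 0 → max 46
IV regrets: 7, 22, 19 → max 22
V regrets: 42, 20, 41 → max 42
VI regrets: 0, 0, 18 → max 18
Smallest max regret = 18 → VI.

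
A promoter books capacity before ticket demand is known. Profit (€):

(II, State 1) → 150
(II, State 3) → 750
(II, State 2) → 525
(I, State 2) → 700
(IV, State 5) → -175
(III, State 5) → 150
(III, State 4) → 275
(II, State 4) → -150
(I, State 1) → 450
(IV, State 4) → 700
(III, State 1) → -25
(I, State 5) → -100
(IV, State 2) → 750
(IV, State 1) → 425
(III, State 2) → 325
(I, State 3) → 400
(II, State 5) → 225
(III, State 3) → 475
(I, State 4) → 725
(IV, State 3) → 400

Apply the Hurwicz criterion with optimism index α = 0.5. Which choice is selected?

I

I: 0.5·725 + 0.5·(-100) = 312.5
II: 0.5·750 + 0.5·(-150) = 300
III: 0.5·475 + 0.5·(-25) = 225
IV: 0.5·750 + 0.5·(-175) = 287.5
Highest Hurwicz score = 312.5 → I.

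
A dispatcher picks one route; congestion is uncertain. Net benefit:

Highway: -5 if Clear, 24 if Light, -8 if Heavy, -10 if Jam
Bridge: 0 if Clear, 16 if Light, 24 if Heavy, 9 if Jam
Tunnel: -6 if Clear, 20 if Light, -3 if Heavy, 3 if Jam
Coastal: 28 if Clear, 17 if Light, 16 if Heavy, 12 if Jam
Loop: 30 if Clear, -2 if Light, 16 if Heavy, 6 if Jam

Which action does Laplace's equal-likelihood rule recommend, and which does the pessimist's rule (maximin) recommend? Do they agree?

laplace → Coastal; maximin → Coastal (agree)

Row averages: Highway=0.25, Bridge=12.25, Tunnel=3.5, Coastal=18.25, Loop=12.5
Highest average = 18.25 → Coastal.
Row minima: Highway=-10, Bridge=0, Tunnel=-6, Coastal=12, Loop=-2
Best worst-case = 12 → Coastal.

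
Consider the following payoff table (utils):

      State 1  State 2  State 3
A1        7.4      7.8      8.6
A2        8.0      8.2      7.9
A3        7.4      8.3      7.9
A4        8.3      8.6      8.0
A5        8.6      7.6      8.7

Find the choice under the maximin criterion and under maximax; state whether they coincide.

Row minima: A1=7.4, A2=7.9, A3=7.4, A4=8.0, A5=7.6
Best worst-case = 8.0 → A4.
Row maxima: A1=8.6, A2=8.2, A3=8.3, A4=8.6, A5=8.7
Best best-case = 8.7 → A5.

maximin → A4; maximax → A5 (disagree)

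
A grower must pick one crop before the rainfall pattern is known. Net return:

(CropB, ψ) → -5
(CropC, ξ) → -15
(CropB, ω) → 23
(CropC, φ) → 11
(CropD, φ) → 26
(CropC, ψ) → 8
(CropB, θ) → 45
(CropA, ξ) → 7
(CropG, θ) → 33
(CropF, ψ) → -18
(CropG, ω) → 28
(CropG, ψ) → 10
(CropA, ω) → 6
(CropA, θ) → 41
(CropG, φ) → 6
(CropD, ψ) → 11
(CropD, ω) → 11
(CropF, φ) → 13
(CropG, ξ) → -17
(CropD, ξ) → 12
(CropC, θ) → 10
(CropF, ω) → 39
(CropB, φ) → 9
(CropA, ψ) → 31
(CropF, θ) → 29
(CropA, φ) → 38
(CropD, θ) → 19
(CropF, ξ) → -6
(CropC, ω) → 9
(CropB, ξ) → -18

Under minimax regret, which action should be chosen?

Column bests: θ=45, φ=38, ψ=31, ω=39, ξ=12.
CropD regrets: 26, 12, 20, 28, 0 → max 28
CropC regrets: 35, 27, 23, 30, 27 → max 35
CropG regrets: 12, 32, 21, 11, 29 → max 32
CropA regrets: 4, 0, 0, 33, 5 → max 33
CropB regrets: 0, 29, 36, 16, 30 → max 36
CropF regrets: 16, 25, 49, 0, 18 → max 49
Smallest max regret = 28 → CropD.

CropD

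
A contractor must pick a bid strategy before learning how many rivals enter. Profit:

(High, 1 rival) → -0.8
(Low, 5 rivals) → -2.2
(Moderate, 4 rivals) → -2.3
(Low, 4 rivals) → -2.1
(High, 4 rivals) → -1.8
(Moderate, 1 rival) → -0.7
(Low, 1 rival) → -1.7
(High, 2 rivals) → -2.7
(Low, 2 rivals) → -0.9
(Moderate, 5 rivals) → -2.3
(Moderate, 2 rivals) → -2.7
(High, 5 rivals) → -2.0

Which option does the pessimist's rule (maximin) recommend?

Row minima: Low=-2.2, Moderate=-2.7, High=-2.7
Best worst-case = -2.2 → Low.

Low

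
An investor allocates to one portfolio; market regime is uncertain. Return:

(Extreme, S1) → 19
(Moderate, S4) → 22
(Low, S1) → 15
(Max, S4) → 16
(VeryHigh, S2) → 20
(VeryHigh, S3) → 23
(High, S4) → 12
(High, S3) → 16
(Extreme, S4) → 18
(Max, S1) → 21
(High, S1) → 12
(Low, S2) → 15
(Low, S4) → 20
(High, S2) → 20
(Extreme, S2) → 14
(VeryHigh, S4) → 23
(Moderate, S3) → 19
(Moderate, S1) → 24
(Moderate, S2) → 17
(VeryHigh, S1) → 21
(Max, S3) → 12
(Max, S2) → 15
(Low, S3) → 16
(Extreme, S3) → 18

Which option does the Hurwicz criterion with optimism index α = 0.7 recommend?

Low: 0.7·20 + 0.3·15 = 18.5
Moderate: 0.7·24 + 0.3·17 = 21.9
High: 0.7·20 + 0.3·12 = 17.6
VeryHigh: 0.7·23 + 0.3·20 = 22.1
Extreme: 0.7·19 + 0.3·14 = 17.5
Max: 0.7·21 + 0.3·12 = 18.3
Highest Hurwicz score = 22.1 → VeryHigh.

VeryHigh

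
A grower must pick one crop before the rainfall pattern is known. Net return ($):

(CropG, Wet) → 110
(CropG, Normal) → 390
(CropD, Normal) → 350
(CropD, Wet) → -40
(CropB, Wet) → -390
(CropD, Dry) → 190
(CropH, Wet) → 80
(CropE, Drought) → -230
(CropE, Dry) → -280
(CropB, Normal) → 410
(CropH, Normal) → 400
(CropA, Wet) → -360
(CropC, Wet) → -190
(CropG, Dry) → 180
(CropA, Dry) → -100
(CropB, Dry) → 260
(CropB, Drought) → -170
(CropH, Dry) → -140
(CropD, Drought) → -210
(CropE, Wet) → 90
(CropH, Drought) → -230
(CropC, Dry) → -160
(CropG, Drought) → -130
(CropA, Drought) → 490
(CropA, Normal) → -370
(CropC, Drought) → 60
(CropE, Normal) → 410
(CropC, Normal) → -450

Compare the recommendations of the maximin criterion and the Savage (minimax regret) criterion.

maximin → CropG; minimax regret → CropG (agree)

Row minima: CropC=-450, CropE=-280, CropD=-210, CropB=-390, CropH=-230, CropG=-130, CropA=-370
Best worst-case = -130 → CropG.
Column bests: Drought=490, Dry=260, Normal=410, Wet=110.
CropC regrets: 430, 420, 860, 300 → max 860
CropE regrets: 720, 540, 0, 20 → max 720
CropD regrets: 700, 70, 60, 150 → max 700
CropB regrets: 660, 0, 0, 500 → max 660
CropH regrets: 720, 400, 10, 30 → max 720
CropG regrets: 620, 80, 20, 0 → max 620
CropA regrets: 0, 360, 780, 470 → max 780
Smallest max regret = 620 → CropG.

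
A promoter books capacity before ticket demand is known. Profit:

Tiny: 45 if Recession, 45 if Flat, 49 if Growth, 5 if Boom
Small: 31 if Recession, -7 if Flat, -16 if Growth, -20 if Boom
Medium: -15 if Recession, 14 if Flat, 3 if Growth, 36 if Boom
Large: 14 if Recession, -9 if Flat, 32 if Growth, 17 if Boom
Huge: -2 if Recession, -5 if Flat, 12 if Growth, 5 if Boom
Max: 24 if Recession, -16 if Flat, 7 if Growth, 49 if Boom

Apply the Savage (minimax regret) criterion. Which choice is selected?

Tiny

Column bests: Recession=45, Flat=45, Growth=49, Boom=49.
Tiny regrets: 0, 0, 0, 44 → max 44
Small regrets: 14, 52, 65, 69 → max 69
Medium regrets: 60, 31, 46, 13 → max 60
Large regrets: 31, 54, 17, 32 → max 54
Huge regrets: 47, 50, 37, 44 → max 50
Max regrets: 21, 61, 42, 0 → max 61
Smallest max regret = 44 → Tiny.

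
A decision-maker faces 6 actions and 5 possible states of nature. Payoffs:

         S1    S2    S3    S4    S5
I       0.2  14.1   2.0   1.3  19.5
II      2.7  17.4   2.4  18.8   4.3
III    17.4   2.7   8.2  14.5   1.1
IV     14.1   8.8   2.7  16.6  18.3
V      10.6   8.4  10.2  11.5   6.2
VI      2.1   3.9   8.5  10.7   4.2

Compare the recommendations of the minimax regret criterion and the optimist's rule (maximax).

minimax regret → IV; maximax → I (disagree)

Column bests: S1=17.4, S2=17.4, S3=10.2, S4=18.8, S5=19.5.
I regrets: 17.2, 3.3, 8.2, 17.5, 0.0 → max 17.5
II regrets: 14.7, 0.0, 7.8, 0.0, 15.2 → max 15.2
III regrets: 0.0, 14.7, 2.0, 4.3, 18.4 → max 18.4
IV regrets: 3.3, 8.6, 7.5, 2.2, 1.2 → max 8.6
V regrets: 6.8, 9.0, 0.0, 7.3, 13.3 → max 13.3
VI regrets: 15.3, 13.5, 1.7, 8.1, 15.3 → max 15.3
Smallest max regret = 8.6 → IV.
Row maxima: I=19.5, II=18.8, III=17.4, IV=18.3, V=11.5, VI=10.7
Best best-case = 19.5 → I.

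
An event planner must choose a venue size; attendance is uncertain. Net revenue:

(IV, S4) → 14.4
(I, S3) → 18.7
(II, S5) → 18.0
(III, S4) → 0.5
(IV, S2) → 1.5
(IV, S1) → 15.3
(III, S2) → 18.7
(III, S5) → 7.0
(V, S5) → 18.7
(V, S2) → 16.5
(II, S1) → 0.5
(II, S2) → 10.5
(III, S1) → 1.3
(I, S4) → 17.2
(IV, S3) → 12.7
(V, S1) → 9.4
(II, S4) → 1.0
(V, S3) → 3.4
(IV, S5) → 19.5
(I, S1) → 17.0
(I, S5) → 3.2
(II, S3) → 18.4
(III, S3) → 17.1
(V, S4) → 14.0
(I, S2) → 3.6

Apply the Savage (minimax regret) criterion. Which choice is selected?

V

Column bests: S1=17.0, S2=18.7, S3=18.7, S4=17.2, S5=19.5.
I regrets: 0.0, 15.1, 0.0, 0.0, 16.3 → max 16.3
II regrets: 16.5, 8.2, 0.3, 16.2, 1.5 → max 16.5
III regrets: 15.7, 0.0, 1.6, 16.7, 12.5 → max 16.7
IV regrets: 1.7, 17.2, 6.0, 2.8, 0.0 → max 17.2
V regrets: 7.6, 2.2, 15.3, 3.2, 0.8 → max 15.3
Smallest max regret = 15.3 → V.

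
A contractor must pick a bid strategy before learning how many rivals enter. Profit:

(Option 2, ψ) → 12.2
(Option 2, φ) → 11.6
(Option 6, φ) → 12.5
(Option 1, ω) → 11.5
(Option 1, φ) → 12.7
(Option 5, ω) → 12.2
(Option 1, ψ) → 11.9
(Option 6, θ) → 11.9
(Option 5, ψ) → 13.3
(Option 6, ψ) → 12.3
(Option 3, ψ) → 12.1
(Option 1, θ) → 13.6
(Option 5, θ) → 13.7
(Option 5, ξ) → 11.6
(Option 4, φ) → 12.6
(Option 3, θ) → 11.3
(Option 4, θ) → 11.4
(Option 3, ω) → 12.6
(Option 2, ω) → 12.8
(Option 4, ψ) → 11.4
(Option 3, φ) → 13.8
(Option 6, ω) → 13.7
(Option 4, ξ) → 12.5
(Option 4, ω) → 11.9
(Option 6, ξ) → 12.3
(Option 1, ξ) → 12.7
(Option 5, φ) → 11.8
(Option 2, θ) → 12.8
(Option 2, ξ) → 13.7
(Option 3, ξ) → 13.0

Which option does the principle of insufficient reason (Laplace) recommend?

Row averages: Option 1=12.48, Option 2=12.62, Option 3=12.56, Option 4=11.96, Option 5=12.52, Option 6=12.54
Highest average = 12.62 → Option 2.

Option 2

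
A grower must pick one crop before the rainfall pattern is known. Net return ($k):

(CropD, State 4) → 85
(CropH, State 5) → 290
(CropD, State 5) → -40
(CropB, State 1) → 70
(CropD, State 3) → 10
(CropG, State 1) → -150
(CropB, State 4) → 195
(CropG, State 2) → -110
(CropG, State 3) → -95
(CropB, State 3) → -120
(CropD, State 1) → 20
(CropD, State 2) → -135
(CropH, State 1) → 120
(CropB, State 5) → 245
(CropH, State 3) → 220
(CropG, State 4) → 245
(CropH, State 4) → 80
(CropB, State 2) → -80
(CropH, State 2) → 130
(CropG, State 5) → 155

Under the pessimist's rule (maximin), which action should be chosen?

Row minima: CropB=-120, CropD=-135, CropG=-150, CropH=80
Best worst-case = 80 → CropH.

CropH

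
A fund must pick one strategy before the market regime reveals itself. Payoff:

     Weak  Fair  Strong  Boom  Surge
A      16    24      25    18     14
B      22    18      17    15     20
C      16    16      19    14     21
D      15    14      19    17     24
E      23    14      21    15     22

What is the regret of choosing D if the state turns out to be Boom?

1

Best payoff under Boom is 18.
Regret = 18 − 17 = 1.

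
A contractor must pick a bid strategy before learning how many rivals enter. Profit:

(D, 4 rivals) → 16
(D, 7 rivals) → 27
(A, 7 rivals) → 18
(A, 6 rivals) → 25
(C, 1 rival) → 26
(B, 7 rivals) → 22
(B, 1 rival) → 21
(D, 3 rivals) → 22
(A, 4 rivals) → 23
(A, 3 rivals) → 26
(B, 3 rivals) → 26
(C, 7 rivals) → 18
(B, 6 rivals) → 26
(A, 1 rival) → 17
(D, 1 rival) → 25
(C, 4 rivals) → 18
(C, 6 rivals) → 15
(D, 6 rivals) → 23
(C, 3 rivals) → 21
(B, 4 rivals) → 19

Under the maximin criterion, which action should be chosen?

Row minima: A=17, B=19, C=15, D=16
Best worst-case = 19 → B.

B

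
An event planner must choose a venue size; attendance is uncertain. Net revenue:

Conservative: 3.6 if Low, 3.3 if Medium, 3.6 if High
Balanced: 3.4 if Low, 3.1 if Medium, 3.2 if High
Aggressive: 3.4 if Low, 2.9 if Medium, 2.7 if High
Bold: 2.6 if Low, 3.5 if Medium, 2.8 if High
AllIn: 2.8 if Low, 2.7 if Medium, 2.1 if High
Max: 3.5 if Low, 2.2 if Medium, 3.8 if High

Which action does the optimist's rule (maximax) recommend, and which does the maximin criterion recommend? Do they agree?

maximax → Max; maximin → Conservative (disagree)

Row maxima: Conservative=3.6, Balanced=3.4, Aggressive=3.4, Bold=3.5, AllIn=2.8, Max=3.8
Best best-case = 3.8 → Max.
Row minima: Conservative=3.3, Balanced=3.1, Aggressive=2.7, Bold=2.6, AllIn=2.1, Max=2.2
Best worst-case = 3.3 → Conservative.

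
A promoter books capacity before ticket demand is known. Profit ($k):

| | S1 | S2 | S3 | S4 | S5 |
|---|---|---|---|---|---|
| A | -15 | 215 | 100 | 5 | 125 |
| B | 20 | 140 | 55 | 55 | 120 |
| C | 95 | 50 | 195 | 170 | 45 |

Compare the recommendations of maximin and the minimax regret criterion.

maximin → C; minimax regret → B (disagree)

Row minima: A=-15, B=20, C=45
Best worst-case = 45 → C.
Column bests: S1=95, S2=215, S3=195, S4=170, S5=125.
A regrets: 110, 0, 95, 165, 0 → max 165
B regrets: 75, 75, 140, 115, 5 → max 140
C regrets: 0, 165, 0, 0, 80 → max 165
Smallest max regret = 140 → B.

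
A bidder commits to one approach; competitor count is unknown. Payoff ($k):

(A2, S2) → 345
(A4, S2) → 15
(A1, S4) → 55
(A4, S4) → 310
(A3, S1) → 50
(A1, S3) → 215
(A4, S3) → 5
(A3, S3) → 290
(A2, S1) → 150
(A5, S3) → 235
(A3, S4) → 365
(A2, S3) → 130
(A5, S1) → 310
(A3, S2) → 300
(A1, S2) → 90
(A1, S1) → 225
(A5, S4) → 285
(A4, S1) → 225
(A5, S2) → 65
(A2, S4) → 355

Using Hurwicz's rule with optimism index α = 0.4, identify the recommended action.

A2

A1: 0.4·225 + 0.6·55 = 123
A2: 0.4·355 + 0.6·130 = 220
A3: 0.4·365 + 0.6·50 = 176
A4: 0.4·310 + 0.6·5 = 127
A5: 0.4·310 + 0.6·65 = 163
Highest Hurwicz score = 220 → A2.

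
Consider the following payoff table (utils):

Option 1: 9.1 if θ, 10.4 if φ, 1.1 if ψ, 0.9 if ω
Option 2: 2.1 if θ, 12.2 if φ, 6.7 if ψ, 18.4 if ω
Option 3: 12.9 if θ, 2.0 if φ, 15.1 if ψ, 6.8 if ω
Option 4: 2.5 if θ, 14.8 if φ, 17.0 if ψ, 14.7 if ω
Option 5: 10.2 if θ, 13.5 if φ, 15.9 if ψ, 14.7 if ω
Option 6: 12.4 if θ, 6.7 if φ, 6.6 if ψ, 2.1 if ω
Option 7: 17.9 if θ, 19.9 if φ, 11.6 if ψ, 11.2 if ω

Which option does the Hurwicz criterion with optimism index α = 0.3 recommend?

Option 1: 0.3·10.4 + 0.7·0.9 = 3.75
Option 2: 0.3·18.4 + 0.7·2.1 = 6.99
Option 3: 0.3·15.1 + 0.7·2.0 = 5.93
Option 4: 0.3·17.0 + 0.7·2.5 = 6.85
Option 5: 0.3·15.9 + 0.7·10.2 = 11.91
Option 6: 0.3·12.4 + 0.7·2.1 = 5.19
Option 7: 0.3·19.9 + 0.7·11.2 = 13.81
Highest Hurwicz score = 13.81 → Option 7.

Option 7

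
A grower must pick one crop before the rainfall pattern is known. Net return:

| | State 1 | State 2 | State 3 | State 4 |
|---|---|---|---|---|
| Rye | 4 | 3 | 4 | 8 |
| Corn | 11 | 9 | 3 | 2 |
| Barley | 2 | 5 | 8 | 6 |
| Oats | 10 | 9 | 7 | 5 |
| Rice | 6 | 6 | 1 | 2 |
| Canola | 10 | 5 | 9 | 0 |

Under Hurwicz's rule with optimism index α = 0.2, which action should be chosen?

Oats

Rye: 0.2·8 + 0.8·3 = 4
Corn: 0.2·11 + 0.8·2 = 3.8
Barley: 0.2·8 + 0.8·2 = 3.2
Oats: 0.2·10 + 0.8·5 = 6
Rice: 0.2·6 + 0.8·1 = 2
Canola: 0.2·10 + 0.8·0 = 2
Highest Hurwicz score = 6 → Oats.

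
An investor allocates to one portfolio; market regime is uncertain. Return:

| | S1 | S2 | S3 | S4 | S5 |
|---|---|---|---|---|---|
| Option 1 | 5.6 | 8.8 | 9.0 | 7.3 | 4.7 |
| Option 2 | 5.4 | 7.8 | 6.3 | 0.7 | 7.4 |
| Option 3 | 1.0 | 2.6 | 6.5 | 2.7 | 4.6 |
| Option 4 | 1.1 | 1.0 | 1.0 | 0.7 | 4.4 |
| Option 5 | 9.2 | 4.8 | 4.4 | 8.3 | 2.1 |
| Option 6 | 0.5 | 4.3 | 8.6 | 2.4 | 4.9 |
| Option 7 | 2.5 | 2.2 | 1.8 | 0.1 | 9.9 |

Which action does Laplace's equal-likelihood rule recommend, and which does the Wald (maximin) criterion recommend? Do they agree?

Row averages: Option 1=7.08, Option 2=5.52, Option 3=3.48, Option 4=1.64, Option 5=5.76, Option 6=4.14, Option 7=3.3
Highest average = 7.08 → Option 1.
Row minima: Option 1=4.7, Option 2=0.7, Option 3=1.0, Option 4=0.7, Option 5=2.1, Option 6=0.5, Option 7=0.1
Best worst-case = 4.7 → Option 1.

laplace → Option 1; maximin → Option 1 (agree)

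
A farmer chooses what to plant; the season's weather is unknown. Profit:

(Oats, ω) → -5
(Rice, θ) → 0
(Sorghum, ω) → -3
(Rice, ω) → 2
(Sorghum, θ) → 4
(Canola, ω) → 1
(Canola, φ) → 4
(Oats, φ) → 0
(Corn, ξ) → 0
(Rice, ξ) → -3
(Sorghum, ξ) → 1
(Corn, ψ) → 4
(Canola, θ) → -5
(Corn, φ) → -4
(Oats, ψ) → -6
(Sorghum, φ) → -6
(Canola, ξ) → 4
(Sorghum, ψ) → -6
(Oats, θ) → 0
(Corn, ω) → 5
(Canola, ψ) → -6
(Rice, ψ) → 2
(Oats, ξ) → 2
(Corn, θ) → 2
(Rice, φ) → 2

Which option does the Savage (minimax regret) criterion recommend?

Rice

Column bests: θ=4, φ=4, ψ=4, ω=5, ξ=4.
Oats regrets: 4, 4, 10, 10, 2 → max 10
Canola regrets: 9, 0, 10, 4, 0 → max 10
Rice regrets: 4, 2, 2, 3, 7 → max 7
Sorghum regrets: 0, 10, 10, 8, 3 → max 10
Corn regrets: 2, 8, 0, 0, 4 → max 8
Smallest max regret = 7 → Rice.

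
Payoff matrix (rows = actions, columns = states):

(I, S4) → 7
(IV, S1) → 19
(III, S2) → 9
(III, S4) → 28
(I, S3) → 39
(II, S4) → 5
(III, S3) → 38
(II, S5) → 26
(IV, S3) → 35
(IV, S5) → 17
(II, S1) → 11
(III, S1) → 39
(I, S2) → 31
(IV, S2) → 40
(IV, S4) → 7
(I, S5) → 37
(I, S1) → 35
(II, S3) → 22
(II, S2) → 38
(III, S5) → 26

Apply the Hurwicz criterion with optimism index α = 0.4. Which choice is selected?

III

I: 0.4·39 + 0.6·7 = 19.8
II: 0.4·38 + 0.6·5 = 18.2
III: 0.4·39 + 0.6·9 = 21
IV: 0.4·40 + 0.6·7 = 20.2
Highest Hurwicz score = 21 → III.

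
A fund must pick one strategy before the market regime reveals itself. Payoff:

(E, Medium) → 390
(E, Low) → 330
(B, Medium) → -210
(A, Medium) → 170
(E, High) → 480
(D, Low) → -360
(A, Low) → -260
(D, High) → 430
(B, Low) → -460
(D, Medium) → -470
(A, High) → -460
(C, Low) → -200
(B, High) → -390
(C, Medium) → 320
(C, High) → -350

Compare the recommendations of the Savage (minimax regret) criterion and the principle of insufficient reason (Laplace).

Column bests: Low=330, Medium=390, High=480.
A regrets: 590, 220, 940 → max 940
B regrets: 790, 600, 870 → max 870
C regrets: 530, 70, 830 → max 830
D regrets: 690, 860, 50 → max 860
E regrets: 0, 0, 0 → max 0
Smallest max regret = 0 → E.
Row averages: A=-550/3, B=-1060/3, C=-230/3, D=-400/3, E=400
Highest average = 400 → E.

minimax regret → E; laplace → E (agree)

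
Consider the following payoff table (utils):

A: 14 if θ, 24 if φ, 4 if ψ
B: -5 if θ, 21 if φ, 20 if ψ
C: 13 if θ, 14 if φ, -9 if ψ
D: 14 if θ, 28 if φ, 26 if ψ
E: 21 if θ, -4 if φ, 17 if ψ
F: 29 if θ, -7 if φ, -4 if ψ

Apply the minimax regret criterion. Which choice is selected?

D

Column bests: θ=29, φ=28, ψ=26.
A regrets: 15, 4, 22 → max 22
B regrets: 34, 7, 6 → max 34
C regrets: 16, 14, 35 → max 35
D regrets: 15, 0, 0 → max 15
E regrets: 8, 32, 9 → max 32
F regrets: 0, 35, 30 → max 35
Smallest max regret = 15 → D.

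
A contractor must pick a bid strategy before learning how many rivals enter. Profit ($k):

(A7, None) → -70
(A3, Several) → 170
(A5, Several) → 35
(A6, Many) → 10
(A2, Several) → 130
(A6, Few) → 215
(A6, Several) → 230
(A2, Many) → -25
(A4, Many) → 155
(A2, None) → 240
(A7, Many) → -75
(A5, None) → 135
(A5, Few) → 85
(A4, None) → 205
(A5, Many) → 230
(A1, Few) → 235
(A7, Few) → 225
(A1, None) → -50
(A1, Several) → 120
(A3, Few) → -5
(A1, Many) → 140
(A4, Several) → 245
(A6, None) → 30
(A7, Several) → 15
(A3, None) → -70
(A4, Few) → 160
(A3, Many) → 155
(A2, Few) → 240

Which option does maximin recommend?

Row minima: A1=-50, A2=-25, A3=-70, A4=155, A5=35, A6=10, A7=-75
Best worst-case = 155 → A4.

A4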